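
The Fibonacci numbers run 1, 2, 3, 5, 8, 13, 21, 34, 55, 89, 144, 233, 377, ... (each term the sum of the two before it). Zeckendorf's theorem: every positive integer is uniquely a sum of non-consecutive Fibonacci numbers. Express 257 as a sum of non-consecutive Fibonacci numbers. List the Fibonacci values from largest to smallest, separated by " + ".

take 233 (≤ 257); 257 − 233 = 24
take 21 (≤ 24); 24 − 21 = 3
take 3 (≤ 3); 3 − 3 = 0
So 257 = 233 + 21 + 3, with no two terms consecutive in the sequence.

233 + 21 + 3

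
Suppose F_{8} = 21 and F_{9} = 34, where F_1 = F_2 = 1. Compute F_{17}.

By F_{2k+1} = F_k² + F_{k+1}²: F_{17} = 21² + 34² = 441 + 1156 = 1597.

1597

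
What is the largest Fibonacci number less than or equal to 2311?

1597

1597 ≤ 2311 < 2584, so the largest Fibonacci number not exceeding 2311 is 1597.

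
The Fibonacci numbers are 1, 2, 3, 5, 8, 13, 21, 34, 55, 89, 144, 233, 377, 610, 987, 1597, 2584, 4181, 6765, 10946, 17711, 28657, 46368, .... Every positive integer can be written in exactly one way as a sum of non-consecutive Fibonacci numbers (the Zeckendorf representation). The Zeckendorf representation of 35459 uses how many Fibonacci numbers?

4

take 28657 (≤ 35459); 35459 − 28657 = 6802
take 6765 (≤ 6802); 6802 − 6765 = 37
take 34 (≤ 37); 37 − 34 = 3
take 3 (≤ 3); 3 − 3 = 0
35459 = 28657 + 6765 + 34 + 3, which has 4 terms.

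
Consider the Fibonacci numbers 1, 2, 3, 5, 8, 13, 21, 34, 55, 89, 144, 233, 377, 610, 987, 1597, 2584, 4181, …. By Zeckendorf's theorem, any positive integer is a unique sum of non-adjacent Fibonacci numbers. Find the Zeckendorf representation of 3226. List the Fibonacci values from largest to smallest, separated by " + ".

2584 ≤ 3226 < 4181, so take 2584; remainder 642
610 ≤ 642 < 987, so take 610; remainder 32
21 ≤ 32 < 34, so take 21; remainder 11
8 ≤ 11 < 13, so take 8; remainder 3
3 ≤ 3 < 5, so take 3; remainder 0
So 3226 = 2584 + 610 + 21 + 8 + 3, with no two terms consecutive in the sequence.

2584 + 610 + 21 + 8 + 3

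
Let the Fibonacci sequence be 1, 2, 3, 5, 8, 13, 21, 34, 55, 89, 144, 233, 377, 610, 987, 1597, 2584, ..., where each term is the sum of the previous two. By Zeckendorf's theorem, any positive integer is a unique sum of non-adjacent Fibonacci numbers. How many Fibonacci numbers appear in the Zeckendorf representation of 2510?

1597 ≤ 2510 < 2584, so take 1597; remainder 913
610 ≤ 913 < 987, so take 610; remainder 303
233 ≤ 303 < 377, so take 233; remainder 70
55 ≤ 70 < 89, so take 55; remainder 15
13 ≤ 15 < 21, so take 13; remainder 2
2 ≤ 2 < 3, so take 2; remainder 0
2510 = 1597 + 610 + 233 + 55 + 13 + 2, which has 6 terms.

6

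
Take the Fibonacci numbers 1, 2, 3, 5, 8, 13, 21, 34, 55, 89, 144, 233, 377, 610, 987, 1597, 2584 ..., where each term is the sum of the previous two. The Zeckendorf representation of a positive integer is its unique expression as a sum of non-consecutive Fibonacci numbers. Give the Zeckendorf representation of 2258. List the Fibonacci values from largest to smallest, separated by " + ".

Greedy algorithm:
largest Fibonacci ≤ 2258 is 1597; 2258 − 1597 = 661
largest Fibonacci ≤ 661 is 610; 661 − 610 = 51
largest Fibonacci ≤ 51 is 34; 51 − 34 = 17
largest Fibonacci ≤ 17 is 13; 17 − 13 = 4
largest Fibonacci ≤ 4 is 3; 4 − 3 = 1
largest Fibonacci ≤ 1 is 1; 1 − 1 = 0
So 2258 = 1597 + 610 + 34 + 13 + 3 + 1, with no two terms consecutive in the sequence.

1597 + 610 + 34 + 13 + 3 + 1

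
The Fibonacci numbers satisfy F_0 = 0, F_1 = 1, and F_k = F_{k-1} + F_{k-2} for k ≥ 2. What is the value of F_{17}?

1597

Iterating the recurrence up to F_{11} = 89 and F_{10} = 55:
F_{12} = F_{11} + F_{10} = 89 + 55 = 144
F_{13} = F_{12} + F_{11} = 144 + 89 = 233
F_{14} = F_{13} + F_{12} = 233 + 144 = 377
F_{15} = F_{14} + F_{13} = 377 + 233 = 610
F_{16} = F_{15} + F_{14} = 610 + 377 = 987
F_{17} = F_{16} + F_{15} = 987 + 610 = 1597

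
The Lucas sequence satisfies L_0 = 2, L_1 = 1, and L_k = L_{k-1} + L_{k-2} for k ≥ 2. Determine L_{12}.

322

Iterating the recurrence up to L_{8} = 47 and L_{7} = 29:
L_{9} = L_{8} + L_{7} = 47 + 29 = 76
L_{10} = L_{9} + L_{8} = 76 + 47 = 123
L_{11} = L_{10} + L_{9} = 123 + 76 = 199
L_{12} = L_{11} + L_{10} = 199 + 123 = 322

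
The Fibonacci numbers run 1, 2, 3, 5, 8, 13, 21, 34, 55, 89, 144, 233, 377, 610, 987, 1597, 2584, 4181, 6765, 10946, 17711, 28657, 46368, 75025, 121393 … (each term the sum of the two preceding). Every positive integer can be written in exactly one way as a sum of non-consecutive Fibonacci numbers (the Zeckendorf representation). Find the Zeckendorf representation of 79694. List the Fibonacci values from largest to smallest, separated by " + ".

75025 + 4181 + 377 + 89 + 21 + 1

79694: greatest Fibonacci not exceeding it is 75025, leaving 4669
4669: greatest Fibonacci not exceeding it is 4181, leaving 488
488: greatest Fibonacci not exceeding it is 377, leaving 111
111: greatest Fibonacci not exceeding it is 89, leaving 22
22: greatest Fibonacci not exceeding it is 21, leaving 1
1: greatest Fibonacci not exceeding it is 1, leaving 0
So 79694 = 75025 + 4181 + 377 + 89 + 21 + 1, with no two terms consecutive in the sequence.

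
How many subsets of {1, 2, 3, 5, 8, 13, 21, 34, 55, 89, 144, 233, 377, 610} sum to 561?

Starting from the Zeckendorf form and repeatedly splitting a term F_k into F_{k−1} + F_{k−2} (when neither is already used) reaches every representation.
561 = 377+144+34+5+1 = 377+144+34+3+2+1 = 377+144+21+13+5+1 = … (12 more), for 15 in all.

15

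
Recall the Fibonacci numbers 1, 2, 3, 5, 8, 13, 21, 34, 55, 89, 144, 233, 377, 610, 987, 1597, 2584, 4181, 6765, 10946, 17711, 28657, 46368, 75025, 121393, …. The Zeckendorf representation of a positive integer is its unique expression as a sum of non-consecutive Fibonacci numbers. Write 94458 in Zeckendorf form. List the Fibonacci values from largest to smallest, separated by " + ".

Greedily peel off the largest Fibonacci term at each step:
subtract 75025 from 94458: 19433 remains
subtract 17711 from 19433: 1722 remains
subtract 1597 from 1722: 125 remains
subtract 89 from 125: 36 remains
subtract 34 from 36: 2 remains
subtract 2 from 2: 0 remains
So 94458 = 75025 + 17711 + 1597 + 89 + 34 + 2, with no two terms consecutive in the sequence.

75025 + 17711 + 1597 + 89 + 34 + 2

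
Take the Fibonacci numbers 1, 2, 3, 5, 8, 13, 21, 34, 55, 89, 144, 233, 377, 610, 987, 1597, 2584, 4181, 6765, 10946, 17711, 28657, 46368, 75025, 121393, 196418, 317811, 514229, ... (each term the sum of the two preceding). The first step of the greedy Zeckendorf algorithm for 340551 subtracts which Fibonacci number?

317811 ≤ 340551 < 514229, so the largest Fibonacci number not exceeding 340551 is 317811.

317811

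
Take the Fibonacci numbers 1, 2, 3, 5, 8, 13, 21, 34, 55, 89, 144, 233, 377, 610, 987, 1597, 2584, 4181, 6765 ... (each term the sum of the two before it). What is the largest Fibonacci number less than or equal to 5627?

4181

4181 ≤ 5627 < 6765, so the largest Fibonacci number not exceeding 5627 is 4181.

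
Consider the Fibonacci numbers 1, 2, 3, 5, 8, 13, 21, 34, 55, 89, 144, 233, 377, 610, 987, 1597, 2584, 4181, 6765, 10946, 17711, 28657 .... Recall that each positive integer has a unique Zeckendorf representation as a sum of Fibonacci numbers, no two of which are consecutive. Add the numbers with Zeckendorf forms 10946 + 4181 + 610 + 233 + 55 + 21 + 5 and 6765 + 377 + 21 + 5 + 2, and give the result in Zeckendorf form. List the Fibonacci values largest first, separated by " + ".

17711 + 4181 + 987 + 233 + 89 + 13 + 5 + 2

The two numbers are 16051 and 7170, so their sum is 23221.
subtract 17711 from 23221: 5510 remains
subtract 4181 from 5510: 1329 remains
subtract 987 from 1329: 342 remains
subtract 233 from 342: 109 remains
subtract 89 from 109: 20 remains
subtract 13 from 20: 7 remains
subtract 5 from 7: 2 remains
subtract 2 from 2: 0 remains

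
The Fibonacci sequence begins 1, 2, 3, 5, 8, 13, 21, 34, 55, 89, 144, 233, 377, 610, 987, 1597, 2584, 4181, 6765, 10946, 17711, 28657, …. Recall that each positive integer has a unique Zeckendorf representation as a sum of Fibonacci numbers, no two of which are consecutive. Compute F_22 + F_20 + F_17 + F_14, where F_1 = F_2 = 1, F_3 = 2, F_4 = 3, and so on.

F_22 + F_20 + F_17 + F_14 = 17711 + 6765 + 1597 + 377 = 26450.

26450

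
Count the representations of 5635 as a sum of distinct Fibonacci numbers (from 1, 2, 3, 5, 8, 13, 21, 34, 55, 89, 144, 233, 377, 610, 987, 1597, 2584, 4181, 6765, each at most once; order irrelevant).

5635 = 4181+987+377+89+1 = 4181+987+377+55+34+1 = 4181+987+233+144+89+1 = … (27 more), for 30 in all.

30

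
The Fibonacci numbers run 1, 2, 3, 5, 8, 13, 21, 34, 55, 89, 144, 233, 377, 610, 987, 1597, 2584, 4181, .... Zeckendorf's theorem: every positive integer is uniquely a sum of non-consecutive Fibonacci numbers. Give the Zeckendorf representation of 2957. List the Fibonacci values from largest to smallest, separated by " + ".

2584 + 233 + 89 + 34 + 13 + 3 + 1

Greedy algorithm:
subtract 2584 from 2957: 373 remains
subtract 233 from 373: 140 remains
subtract 89 from 140: 51 remains
subtract 34 from 51: 17 remains
subtract 13 from 17: 4 remains
subtract 3 from 4: 1 remains
subtract 1 from 1: 0 remains
So 2957 = 2584 + 233 + 89 + 34 + 13 + 3 + 1, with no two terms consecutive in the sequence.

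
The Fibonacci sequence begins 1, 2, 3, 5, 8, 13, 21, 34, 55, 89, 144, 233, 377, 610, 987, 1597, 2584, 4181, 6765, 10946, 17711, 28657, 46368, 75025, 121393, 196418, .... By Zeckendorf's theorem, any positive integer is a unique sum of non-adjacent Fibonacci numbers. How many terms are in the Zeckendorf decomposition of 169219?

Greedy algorithm:
largest Fibonacci ≤ 169219 is 121393; 169219 − 121393 = 47826
largest Fibonacci ≤ 47826 is 46368; 47826 − 46368 = 1458
largest Fibonacci ≤ 1458 is 987; 1458 − 987 = 471
largest Fibonacci ≤ 471 is 377; 471 − 377 = 94
largest Fibonacci ≤ 94 is 89; 94 − 89 = 5
largest Fibonacci ≤ 5 is 5; 5 − 5 = 0
169219 = 121393 + 46368 + 987 + 377 + 89 + 5, which has 6 terms.

6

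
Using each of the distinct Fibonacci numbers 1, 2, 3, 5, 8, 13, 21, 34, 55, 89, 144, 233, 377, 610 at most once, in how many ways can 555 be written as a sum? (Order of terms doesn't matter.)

Each representation comes from the Zeckendorf form by replacing some F_k with F_{k−1} + F_{k−2} where possible.
555 = 377+144+34 = 377+144+21+13 = 377+89+55+34 = … (9 more), for 12 in all.

12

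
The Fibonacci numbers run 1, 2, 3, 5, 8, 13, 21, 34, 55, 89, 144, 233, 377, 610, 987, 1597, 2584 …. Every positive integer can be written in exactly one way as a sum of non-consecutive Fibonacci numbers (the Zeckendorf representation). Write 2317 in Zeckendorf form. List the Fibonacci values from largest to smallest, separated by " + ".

1597 + 610 + 89 + 21

largest Fibonacci ≤ 2317 is 1597; 2317 − 1597 = 720
largest Fibonacci ≤ 720 is 610; 720 − 610 = 110
largest Fibonacci ≤ 110 is 89; 110 − 89 = 21
largest Fibonacci ≤ 21 is 21; 21 − 21 = 0
So 2317 = 1597 + 610 + 89 + 21, with no two terms consecutive in the sequence.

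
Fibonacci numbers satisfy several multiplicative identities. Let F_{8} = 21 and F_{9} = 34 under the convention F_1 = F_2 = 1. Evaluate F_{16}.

By the doubling identity F_{2k} = F_k(2F_{k+1} − F_k): F_{16} = 21·(2·34 − 21) = 21·47 = 987.

987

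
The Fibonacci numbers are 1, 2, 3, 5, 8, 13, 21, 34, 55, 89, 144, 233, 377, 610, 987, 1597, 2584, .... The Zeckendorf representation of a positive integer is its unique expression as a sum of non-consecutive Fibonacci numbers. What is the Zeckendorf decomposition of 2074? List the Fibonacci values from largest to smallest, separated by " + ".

1597 + 377 + 89 + 8 + 3

Greedily peel off the largest Fibonacci term at each step:
subtract 1597 from 2074: 477 remains
subtract 377 from 477: 100 remains
subtract 89 from 100: 11 remains
subtract 8 from 11: 3 remains
subtract 3 from 3: 0 remains
So 2074 = 1597 + 377 + 89 + 8 + 3, with no two terms consecutive in the sequence.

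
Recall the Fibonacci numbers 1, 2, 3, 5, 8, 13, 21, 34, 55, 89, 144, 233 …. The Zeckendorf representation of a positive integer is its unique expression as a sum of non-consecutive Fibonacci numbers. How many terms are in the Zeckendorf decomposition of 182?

4

182: greatest Fibonacci not exceeding it is 144, leaving 38
38: greatest Fibonacci not exceeding it is 34, leaving 4
4: greatest Fibonacci not exceeding it is 3, leaving 1
1: greatest Fibonacci not exceeding it is 1, leaving 0
182 = 144 + 34 + 3 + 1, which has 4 terms.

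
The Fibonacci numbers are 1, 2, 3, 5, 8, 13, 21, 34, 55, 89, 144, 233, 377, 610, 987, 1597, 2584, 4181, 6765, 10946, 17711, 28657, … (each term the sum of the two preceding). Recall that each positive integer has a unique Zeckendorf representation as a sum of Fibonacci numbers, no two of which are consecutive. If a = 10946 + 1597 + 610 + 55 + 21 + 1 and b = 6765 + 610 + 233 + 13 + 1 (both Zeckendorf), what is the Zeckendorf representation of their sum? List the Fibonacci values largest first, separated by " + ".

17711 + 2584 + 377 + 144 + 34 + 2

The two numbers are 13230 and 7622, so their sum is 20852.
subtract 17711 from 20852: 3141 remains
subtract 2584 from 3141: 557 remains
subtract 377 from 557: 180 remains
subtract 144 from 180: 36 remains
subtract 34 from 36: 2 remains
subtract 2 from 2: 0 remains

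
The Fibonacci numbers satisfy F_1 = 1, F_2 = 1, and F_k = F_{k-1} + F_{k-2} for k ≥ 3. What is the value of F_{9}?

F_{2} = F_{1} + F_{0} = 1 + 0 = 1
F_{3} = F_{2} + F_{1} = 1 + 1 = 2
F_{4} = F_{3} + F_{2} = 2 + 1 = 3
F_{5} = F_{4} + F_{3} = 3 + 2 = 5
F_{6} = F_{5} + F_{4} = 5 + 3 = 8
F_{7} = F_{6} + F_{5} = 8 + 5 = 13
F_{8} = F_{7} + F_{6} = 13 + 8 = 21
F_{9} = F_{8} + F_{7} = 21 + 13 = 34

34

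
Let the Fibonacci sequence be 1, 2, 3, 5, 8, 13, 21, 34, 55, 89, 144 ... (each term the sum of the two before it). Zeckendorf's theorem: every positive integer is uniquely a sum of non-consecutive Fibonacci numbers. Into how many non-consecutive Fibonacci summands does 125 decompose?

3

Greedily peel off the largest Fibonacci term at each step:
89 ≤ 125 < 144, so take 89; remainder 36
34 ≤ 36 < 55, so take 34; remainder 2
2 ≤ 2 < 3, so take 2; remainder 0
125 = 89 + 34 + 2, which has 3 terms.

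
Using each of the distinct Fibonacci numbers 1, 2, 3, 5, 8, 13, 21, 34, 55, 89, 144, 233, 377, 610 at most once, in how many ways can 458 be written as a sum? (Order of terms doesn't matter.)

14

Starting from the Zeckendorf form and repeatedly splitting a term F_k into F_{k−1} + F_{k−2} (when neither is already used) reaches every representation.
458 = 377+55+21+5 = 377+55+21+3+2 = 377+55+13+8+5 = 233+144+55+21+5 = … (10 more), for 14 in all.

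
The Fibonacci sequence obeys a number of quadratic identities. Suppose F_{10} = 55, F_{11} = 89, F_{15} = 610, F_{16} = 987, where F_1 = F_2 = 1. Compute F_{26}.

121393

By the addition formula F_{m+n} = F_m F_{n+1} + F_{m−1} F_n with m=11, n=15: F_{26} = 89·987 + 55·610 = 87843 + 33550 = 121393.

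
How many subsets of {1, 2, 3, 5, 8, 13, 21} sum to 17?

17 = 13+3+1 = 8+5+3+1 — 2 representations.

2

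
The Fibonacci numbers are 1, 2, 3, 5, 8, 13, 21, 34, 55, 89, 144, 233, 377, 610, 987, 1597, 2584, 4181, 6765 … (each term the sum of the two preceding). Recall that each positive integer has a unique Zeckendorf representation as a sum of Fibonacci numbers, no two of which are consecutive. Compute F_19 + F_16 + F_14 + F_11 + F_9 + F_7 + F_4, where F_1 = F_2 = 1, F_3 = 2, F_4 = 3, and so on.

5684

F_19 + F_16 + F_14 + F_11 + F_9 + F_7 + F_4 = 4181 + 987 + 377 + 89 + 34 + 13 + 3 = 5684.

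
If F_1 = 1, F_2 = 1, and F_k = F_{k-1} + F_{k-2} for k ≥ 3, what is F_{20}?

6765

Iterating the recurrence up to F_{16} = 987 and F_{15} = 610:
F_{17} = F_{16} + F_{15} = 987 + 610 = 1597
F_{18} = F_{17} + F_{16} = 1597 + 987 = 2584
F_{19} = F_{18} + F_{17} = 2584 + 1597 = 4181
F_{20} = F_{19} + F_{18} = 4181 + 2584 = 6765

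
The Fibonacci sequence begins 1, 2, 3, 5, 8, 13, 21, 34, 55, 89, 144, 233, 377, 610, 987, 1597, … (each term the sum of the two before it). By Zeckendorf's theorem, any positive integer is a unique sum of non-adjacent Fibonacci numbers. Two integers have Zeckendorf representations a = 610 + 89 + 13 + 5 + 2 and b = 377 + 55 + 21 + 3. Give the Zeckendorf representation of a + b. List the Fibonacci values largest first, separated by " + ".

987 + 144 + 34 + 8 + 2

The two numbers are 719 and 456, so their sum is 1175.
Repeatedly subtract the largest Fibonacci number that fits:
1175 − 987 = 188
188 − 144 = 44
44 − 34 = 10
10 − 8 = 2
2 − 2 = 0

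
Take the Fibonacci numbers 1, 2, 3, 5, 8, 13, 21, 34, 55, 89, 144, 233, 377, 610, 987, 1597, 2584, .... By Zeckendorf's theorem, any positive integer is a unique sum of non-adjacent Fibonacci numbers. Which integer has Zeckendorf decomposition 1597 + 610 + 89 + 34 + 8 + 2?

2340

1597 + 610 + 89 + 34 + 8 + 2 = 2340.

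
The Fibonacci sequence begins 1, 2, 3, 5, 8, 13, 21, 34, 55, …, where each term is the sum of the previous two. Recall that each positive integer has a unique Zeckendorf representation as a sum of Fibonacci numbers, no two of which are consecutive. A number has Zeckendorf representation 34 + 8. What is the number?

42

34 + 8 = 42.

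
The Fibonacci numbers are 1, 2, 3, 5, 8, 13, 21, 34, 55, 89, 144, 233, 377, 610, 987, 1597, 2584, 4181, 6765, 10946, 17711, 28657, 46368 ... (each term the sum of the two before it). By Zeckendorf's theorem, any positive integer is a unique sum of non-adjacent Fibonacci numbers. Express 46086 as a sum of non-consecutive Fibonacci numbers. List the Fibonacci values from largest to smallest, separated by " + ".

Greedily peel off the largest Fibonacci term at each step:
46086 − 28657 = 17429
17429 − 10946 = 6483
6483 − 4181 = 2302
2302 − 1597 = 705
705 − 610 = 95
95 − 89 = 6
6 − 5 = 1
1 − 1 = 0
So 46086 = 28657 + 10946 + 4181 + 1597 + 610 + 89 + 5 + 1, with no two terms consecutive in the sequence.

28657 + 10946 + 4181 + 1597 + 610 + 89 + 5 + 1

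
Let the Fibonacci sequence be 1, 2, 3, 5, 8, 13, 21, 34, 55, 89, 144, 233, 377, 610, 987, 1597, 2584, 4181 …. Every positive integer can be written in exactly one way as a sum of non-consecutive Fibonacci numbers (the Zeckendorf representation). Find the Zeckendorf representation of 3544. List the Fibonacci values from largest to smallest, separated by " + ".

2584 + 610 + 233 + 89 + 21 + 5 + 2

Greedily peel off the largest Fibonacci term at each step:
3544: greatest Fibonacci not exceeding it is 2584, leaving 960
960: greatest Fibonacci not exceeding it is 610, leaving 350
350: greatest Fibonacci not exceeding it is 233, leaving 117
117: greatest Fibonacci not exceeding it is 89, leaving 28
28: greatest Fibonacci not exceeding it is 21, leaving 7
7: greatest Fibonacci not exceeding it is 5, leaving 2
2: greatest Fibonacci not exceeding it is 2, leaving 0
So 3544 = 2584 + 610 + 233 + 89 + 21 + 5 + 2, with no two terms consecutive in the sequence.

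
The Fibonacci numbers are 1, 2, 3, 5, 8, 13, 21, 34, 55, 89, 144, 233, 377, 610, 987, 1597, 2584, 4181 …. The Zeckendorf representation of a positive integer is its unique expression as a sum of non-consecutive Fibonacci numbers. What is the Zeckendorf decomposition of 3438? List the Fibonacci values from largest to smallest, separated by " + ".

Repeatedly subtract the largest Fibonacci number that fits:
3438: greatest Fibonacci not exceeding it is 2584, leaving 854
854: greatest Fibonacci not exceeding it is 610, leaving 244
244: greatest Fibonacci not exceeding it is 233, leaving 11
11: greatest Fibonacci not exceeding it is 8, leaving 3
3: greatest Fibonacci not exceeding it is 3, leaving 0
So 3438 = 2584 + 610 + 233 + 8 + 3, with no two terms consecutive in the sequence.

2584 + 610 + 233 + 8 + 3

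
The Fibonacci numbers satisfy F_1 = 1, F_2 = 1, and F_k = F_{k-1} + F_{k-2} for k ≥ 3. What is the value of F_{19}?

4181

Iterating the recurrence up to F_{13} = 233 and F_{12} = 144:
F_{14} = F_{13} + F_{12} = 233 + 144 = 377
F_{15} = F_{14} + F_{13} = 377 + 233 = 610
F_{16} = F_{15} + F_{14} = 610 + 377 = 987
F_{17} = F_{16} + F_{15} = 987 + 610 = 1597
F_{18} = F_{17} + F_{16} = 1597 + 987 = 2584
F_{19} = F_{18} + F_{17} = 2584 + 1597 = 4181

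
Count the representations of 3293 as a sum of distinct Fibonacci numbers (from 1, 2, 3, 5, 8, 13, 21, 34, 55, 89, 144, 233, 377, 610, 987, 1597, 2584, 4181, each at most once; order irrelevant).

3293 = 2584+610+89+8+2 = 2584+610+89+5+3+2 = 2584+610+55+34+8+2 = … (29 more), for 32 in all.

32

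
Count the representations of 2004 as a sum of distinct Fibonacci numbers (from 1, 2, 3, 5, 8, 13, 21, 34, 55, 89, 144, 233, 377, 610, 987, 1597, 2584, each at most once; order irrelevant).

20

2004 = 1597+377+21+8+1 = 1597+377+21+5+3+1 = 1597+233+144+21+8+1 = 987+610+377+21+8+1 = 1597+377+13+8+5+3+1 = … (15 more), for 20 in all.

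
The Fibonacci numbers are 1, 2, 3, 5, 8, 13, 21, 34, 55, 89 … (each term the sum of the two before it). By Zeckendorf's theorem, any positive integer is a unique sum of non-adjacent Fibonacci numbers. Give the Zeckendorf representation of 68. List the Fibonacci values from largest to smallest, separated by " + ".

Greedy algorithm:
68 − 55 = 13
13 − 13 = 0
So 68 = 55 + 13, with no two terms consecutive in the sequence.

55 + 13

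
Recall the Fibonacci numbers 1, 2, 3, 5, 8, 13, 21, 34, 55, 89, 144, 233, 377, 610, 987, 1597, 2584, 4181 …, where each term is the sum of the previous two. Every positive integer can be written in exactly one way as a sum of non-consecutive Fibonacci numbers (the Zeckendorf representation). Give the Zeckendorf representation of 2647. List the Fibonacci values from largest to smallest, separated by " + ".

2584 ≤ 2647 < 4181, so take 2584; remainder 63
55 ≤ 63 < 89, so take 55; remainder 8
8 ≤ 8 < 13, so take 8; remainder 0
So 2647 = 2584 + 55 + 8, with no two terms consecutive in the sequence.

2584 + 55 + 8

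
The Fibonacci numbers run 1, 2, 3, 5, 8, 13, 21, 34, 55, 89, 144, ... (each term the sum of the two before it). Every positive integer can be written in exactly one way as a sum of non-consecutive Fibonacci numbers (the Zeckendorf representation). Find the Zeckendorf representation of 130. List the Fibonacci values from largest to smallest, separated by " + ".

89 + 34 + 5 + 2

Greedy algorithm:
subtract 89 from 130: 41 remains
subtract 34 from 41: 7 remains
subtract 5 from 7: 2 remains
subtract 2 from 2: 0 remains
So 130 = 89 + 34 + 5 + 2, with no two terms consecutive in the sequence.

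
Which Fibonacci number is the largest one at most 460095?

317811

317811 ≤ 460095 < 514229, so the largest Fibonacci number not exceeding 460095 is 317811.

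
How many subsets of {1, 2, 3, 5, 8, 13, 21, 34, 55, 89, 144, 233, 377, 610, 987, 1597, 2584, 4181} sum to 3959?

33

3959 = 2584+987+377+8+3 = 2584+987+377+8+2+1 = 2584+987+233+144+8+3 = 2584+987+377+5+3+2+1 = 2584+987+233+144+8+2+1 = … (28 more), for 33 in all.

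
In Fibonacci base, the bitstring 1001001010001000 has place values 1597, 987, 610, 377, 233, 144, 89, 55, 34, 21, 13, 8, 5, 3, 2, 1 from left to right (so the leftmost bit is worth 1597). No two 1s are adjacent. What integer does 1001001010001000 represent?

2102

Summing the place values of the 1 bits: 1597 + 377 + 89 + 34 + 5 = 2102.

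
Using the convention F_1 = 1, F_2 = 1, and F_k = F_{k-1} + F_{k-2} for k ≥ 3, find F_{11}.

89

Iterating the recurrence up to F_{3} = 2 and F_{2} = 1:
F_{4} = F_{3} + F_{2} = 2 + 1 = 3
F_{5} = F_{4} + F_{3} = 3 + 2 = 5
F_{6} = F_{5} + F_{4} = 5 + 3 = 8
F_{7} = F_{6} + F_{5} = 8 + 5 = 13
F_{8} = F_{7} + F_{6} = 13 + 8 = 21
F_{9} = F_{8} + F_{7} = 21 + 13 = 34
F_{10} = F_{9} + F_{8} = 34 + 21 = 55
F_{11} = F_{10} + F_{9} = 55 + 34 = 89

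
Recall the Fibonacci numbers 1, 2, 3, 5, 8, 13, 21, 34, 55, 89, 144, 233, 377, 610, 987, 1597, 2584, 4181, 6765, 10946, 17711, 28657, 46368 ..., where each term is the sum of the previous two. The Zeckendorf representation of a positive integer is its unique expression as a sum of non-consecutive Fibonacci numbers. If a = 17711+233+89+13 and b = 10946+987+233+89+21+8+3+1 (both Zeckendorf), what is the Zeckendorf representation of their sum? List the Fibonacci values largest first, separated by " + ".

28657 + 1597 + 55 + 21 + 3 + 1

The two numbers are 18046 and 12288, so their sum is 30334.
Greedily peel off the largest Fibonacci term at each step:
28657 ≤ 30334 < 46368, so take 28657; remainder 1677
1597 ≤ 1677 < 2584, so take 1597; remainder 80
55 ≤ 80 < 89, so take 55; remainder 25
21 ≤ 25 < 34, so take 21; remainder 4
3 ≤ 4 < 5, so take 3; remainder 1
1 ≤ 1 < 2, so take 1; remainder 0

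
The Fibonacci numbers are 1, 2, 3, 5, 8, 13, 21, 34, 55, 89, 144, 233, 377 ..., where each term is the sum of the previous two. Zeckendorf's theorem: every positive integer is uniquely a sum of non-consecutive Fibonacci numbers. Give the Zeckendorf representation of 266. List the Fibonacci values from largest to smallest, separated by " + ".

233 + 21 + 8 + 3 + 1

266: greatest Fibonacci not exceeding it is 233, leaving 33
33: greatest Fibonacci not exceeding it is 21, leaving 12
12: greatest Fibonacci not exceeding it is 8, leaving 4
4: greatest Fibonacci not exceeding it is 3, leaving 1
1: greatest Fibonacci not exceeding it is 1, leaving 0
So 266 = 233 + 21 + 8 + 3 + 1, with no two terms consecutive in the sequence.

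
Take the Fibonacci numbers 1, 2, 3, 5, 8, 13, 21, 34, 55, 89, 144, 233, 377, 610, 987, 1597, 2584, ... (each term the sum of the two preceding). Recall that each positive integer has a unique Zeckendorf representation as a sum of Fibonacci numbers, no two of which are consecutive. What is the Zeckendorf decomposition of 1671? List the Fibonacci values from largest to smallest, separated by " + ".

Greedy algorithm:
1597 ≤ 1671 < 2584, so take 1597; remainder 74
55 ≤ 74 < 89, so take 55; remainder 19
13 ≤ 19 < 21, so take 13; remainder 6
5 ≤ 6 < 8, so take 5; remainder 1
1 ≤ 1 < 2, so take 1; remainder 0
So 1671 = 1597 + 55 + 13 + 5 + 1, with no two terms consecutive in the sequence.

1597 + 55 + 13 + 5 + 1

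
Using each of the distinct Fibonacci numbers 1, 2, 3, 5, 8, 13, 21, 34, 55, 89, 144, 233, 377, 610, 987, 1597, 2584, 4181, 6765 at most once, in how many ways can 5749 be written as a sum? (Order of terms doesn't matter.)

36

Each representation comes from the Zeckendorf form by replacing some F_k with F_{k−1} + F_{k−2} where possible.
5749 = 4181+987+377+144+55+5 = 4181+987+377+144+55+3+2 = 4181+987+377+144+34+21+5 = … (33 more), for 36 in all.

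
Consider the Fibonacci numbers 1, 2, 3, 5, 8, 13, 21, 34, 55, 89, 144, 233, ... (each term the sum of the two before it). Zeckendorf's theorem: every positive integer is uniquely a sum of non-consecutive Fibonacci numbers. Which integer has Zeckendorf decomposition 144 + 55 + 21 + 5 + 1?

144 + 55 + 21 + 5 + 1 = 226.

226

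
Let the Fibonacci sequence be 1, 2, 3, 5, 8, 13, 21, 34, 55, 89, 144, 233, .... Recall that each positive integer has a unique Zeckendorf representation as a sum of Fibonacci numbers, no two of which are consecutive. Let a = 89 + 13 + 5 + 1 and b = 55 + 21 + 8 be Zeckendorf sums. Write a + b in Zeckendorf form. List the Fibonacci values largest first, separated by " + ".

The two numbers are 108 and 84, so their sum is 192.
Repeatedly subtract the largest Fibonacci number that fits:
144 ≤ 192 < 233, so take 144; remainder 48
34 ≤ 48 < 55, so take 34; remainder 14
13 ≤ 14 < 21, so take 13; remainder 1
1 ≤ 1 < 2, so take 1; remainder 0

144 + 34 + 13 + 1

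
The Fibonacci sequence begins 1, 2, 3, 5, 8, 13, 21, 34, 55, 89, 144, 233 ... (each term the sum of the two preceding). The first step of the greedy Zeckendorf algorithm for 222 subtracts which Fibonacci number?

144

144 ≤ 222 < 233, so the largest Fibonacci number not exceeding 222 is 144.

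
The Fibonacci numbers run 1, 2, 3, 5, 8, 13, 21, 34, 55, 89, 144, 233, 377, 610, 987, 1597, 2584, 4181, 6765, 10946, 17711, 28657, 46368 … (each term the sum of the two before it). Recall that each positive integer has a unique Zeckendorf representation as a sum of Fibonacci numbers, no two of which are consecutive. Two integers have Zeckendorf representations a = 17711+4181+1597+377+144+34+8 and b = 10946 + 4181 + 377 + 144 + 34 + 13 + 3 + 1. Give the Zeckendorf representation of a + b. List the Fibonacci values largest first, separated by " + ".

The two numbers are 24052 and 15699, so their sum is 39751.
Greedy algorithm:
39751: greatest Fibonacci not exceeding it is 28657, leaving 11094
11094: greatest Fibonacci not exceeding it is 10946, leaving 148
148: greatest Fibonacci not exceeding it is 144, leaving 4
4: greatest Fibonacci not exceeding it is 3, leaving 1
1: greatest Fibonacci not exceeding it is 1, leaving 0

28657 + 10946 + 144 + 3 + 1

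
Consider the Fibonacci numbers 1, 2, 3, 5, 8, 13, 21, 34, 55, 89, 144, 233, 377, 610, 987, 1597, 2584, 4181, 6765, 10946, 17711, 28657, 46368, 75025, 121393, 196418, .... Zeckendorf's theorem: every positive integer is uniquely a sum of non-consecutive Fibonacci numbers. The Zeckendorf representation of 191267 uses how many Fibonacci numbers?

8

Greedy algorithm:
take 121393 (≤ 191267); 191267 − 121393 = 69874
take 46368 (≤ 69874); 69874 − 46368 = 23506
take 17711 (≤ 23506); 23506 − 17711 = 5795
take 4181 (≤ 5795); 5795 − 4181 = 1614
take 1597 (≤ 1614); 1614 − 1597 = 17
take 13 (≤ 17); 17 − 13 = 4
take 3 (≤ 4); 4 − 3 = 1
take 1 (≤ 1); 1 − 1 = 0
191267 = 121393 + 46368 + 17711 + 4181 + 1597 + 13 + 3 + 1, which has 8 terms.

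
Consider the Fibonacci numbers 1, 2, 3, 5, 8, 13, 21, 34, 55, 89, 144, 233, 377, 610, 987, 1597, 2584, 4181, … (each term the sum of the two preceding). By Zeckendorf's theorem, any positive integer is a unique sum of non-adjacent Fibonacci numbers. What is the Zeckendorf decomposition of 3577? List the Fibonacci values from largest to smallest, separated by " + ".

2584 ≤ 3577 < 4181, so take 2584; remainder 993
987 ≤ 993 < 1597, so take 987; remainder 6
5 ≤ 6 < 8, so take 5; remainder 1
1 ≤ 1 < 2, so take 1; remainder 0
So 3577 = 2584 + 987 + 5 + 1, with no two terms consecutive in the sequence.

2584 + 987 + 5 + 1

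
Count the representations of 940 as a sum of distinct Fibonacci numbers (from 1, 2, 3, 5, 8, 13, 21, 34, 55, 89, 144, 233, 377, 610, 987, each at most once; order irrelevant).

21

Each representation comes from the Zeckendorf form by replacing some F_k with F_{k−1} + F_{k−2} where possible.
940 = 610+233+89+8 = 610+233+89+5+3 = 610+233+55+34+8 = … (18 more), for 21 in all.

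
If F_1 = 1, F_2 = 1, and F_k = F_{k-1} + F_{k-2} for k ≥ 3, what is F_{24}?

46368

Iterating the recurrence up to F_{20} = 6765 and F_{19} = 4181:
F_{21} = F_{20} + F_{19} = 6765 + 4181 = 10946
F_{22} = F_{21} + F_{20} = 10946 + 6765 = 17711
F_{23} = F_{22} + F_{21} = 17711 + 10946 = 28657
F_{24} = F_{23} + F_{22} = 28657 + 17711 = 46368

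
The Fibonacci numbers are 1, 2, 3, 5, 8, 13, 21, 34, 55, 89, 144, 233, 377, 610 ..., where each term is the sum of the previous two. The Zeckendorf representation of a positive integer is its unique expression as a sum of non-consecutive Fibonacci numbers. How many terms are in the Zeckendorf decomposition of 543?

Greedy algorithm:
543 − 377 = 166
166 − 144 = 22
22 − 21 = 1
1 − 1 = 0
543 = 377 + 144 + 21 + 1, which has 4 terms.

4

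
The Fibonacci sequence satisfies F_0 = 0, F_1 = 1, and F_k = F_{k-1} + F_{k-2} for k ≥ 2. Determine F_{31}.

1346269

Iterating the recurrence up to F_{25} = 75025 and F_{24} = 46368:
F_{26} = F_{25} + F_{24} = 75025 + 46368 = 121393
F_{27} = F_{26} + F_{25} = 121393 + 75025 = 196418
F_{28} = F_{27} + F_{26} = 196418 + 121393 = 317811
F_{29} = F_{28} + F_{27} = 317811 + 196418 = 514229
F_{30} = F_{29} + F_{28} = 514229 + 317811 = 832040
F_{31} = F_{30} + F_{29} = 832040 + 514229 = 1346269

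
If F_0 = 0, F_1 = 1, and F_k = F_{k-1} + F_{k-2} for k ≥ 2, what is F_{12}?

Iterating the recurrence up to F_{5} = 5 and F_{4} = 3:
F_{6} = F_{5} + F_{4} = 5 + 3 = 8
F_{7} = F_{6} + F_{5} = 8 + 5 = 13
F_{8} = F_{7} + F_{6} = 13 + 8 = 21
F_{9} = F_{8} + F_{7} = 21 + 13 = 34
F_{10} = F_{9} + F_{8} = 34 + 21 = 55
F_{11} = F_{10} + F_{9} = 55 + 34 = 89
F_{12} = F_{11} + F_{10} = 89 + 55 = 144

144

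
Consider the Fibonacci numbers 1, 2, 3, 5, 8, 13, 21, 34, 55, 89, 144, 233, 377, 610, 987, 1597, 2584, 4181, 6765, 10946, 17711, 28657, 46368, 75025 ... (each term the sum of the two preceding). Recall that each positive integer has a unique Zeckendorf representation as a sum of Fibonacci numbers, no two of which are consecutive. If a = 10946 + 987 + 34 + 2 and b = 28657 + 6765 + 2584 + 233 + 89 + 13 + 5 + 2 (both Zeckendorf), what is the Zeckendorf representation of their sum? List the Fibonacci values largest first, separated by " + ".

The two numbers are 11969 and 38348, so their sum is 50317.
50317: greatest Fibonacci not exceeding it is 46368, leaving 3949
3949: greatest Fibonacci not exceeding it is 2584, leaving 1365
1365: greatest Fibonacci not exceeding it is 987, leaving 378
378: greatest Fibonacci not exceeding it is 377, leaving 1
1: greatest Fibonacci not exceeding it is 1, leaving 0

46368 + 2584 + 987 + 377 + 1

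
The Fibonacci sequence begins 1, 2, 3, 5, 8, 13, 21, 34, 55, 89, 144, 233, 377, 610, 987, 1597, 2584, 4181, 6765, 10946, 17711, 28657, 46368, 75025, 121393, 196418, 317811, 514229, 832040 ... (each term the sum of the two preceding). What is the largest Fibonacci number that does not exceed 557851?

514229

514229 ≤ 557851 < 832040, so the largest Fibonacci number not exceeding 557851 is 514229.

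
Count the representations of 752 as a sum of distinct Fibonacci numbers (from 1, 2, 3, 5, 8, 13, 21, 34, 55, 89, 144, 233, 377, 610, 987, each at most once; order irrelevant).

11

Each representation comes from the Zeckendorf form by replacing some F_k with F_{k−1} + F_{k−2} where possible.
752 = 610+89+34+13+5+1 = 610+89+34+13+3+2+1 = 377+233+89+34+13+5+1 = 610+89+34+8+5+3+2+1 = … (7 more), for 11 in all.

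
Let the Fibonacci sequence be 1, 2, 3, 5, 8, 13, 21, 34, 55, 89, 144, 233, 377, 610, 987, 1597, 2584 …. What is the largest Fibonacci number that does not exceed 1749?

1597

1597 ≤ 1749 < 2584, so the largest Fibonacci number not exceeding 1749 is 1597.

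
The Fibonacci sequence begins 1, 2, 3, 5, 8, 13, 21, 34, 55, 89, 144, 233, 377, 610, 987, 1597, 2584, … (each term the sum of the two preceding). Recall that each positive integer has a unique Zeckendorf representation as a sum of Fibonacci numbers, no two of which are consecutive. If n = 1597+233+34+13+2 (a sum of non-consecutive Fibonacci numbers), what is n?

1879

1597+233+34+13+2 = 1879.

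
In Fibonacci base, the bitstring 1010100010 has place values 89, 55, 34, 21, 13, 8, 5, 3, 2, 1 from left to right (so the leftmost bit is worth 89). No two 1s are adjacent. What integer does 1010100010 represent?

Summing the place values of the 1 bits: 89 + 34 + 13 + 2 = 138.

138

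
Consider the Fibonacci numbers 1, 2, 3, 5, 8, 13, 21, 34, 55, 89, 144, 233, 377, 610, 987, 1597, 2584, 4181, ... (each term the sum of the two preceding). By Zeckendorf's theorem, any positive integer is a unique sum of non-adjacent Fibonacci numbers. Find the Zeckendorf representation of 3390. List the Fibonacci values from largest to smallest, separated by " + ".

3390 − 2584 = 806
806 − 610 = 196
196 − 144 = 52
52 − 34 = 18
18 − 13 = 5
5 − 5 = 0
So 3390 = 2584 + 610 + 144 + 34 + 13 + 5, with no two terms consecutive in the sequence.

2584 + 610 + 144 + 34 + 13 + 5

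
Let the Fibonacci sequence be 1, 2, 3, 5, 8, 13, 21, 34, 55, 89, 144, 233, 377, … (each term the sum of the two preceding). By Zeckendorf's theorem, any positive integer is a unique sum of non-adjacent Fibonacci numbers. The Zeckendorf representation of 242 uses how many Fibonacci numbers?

233 ≤ 242 < 377, so take 233; remainder 9
8 ≤ 9 < 13, so take 8; remainder 1
1 ≤ 1 < 2, so take 1; remainder 0
242 = 233 + 8 + 1, which has 3 terms.

3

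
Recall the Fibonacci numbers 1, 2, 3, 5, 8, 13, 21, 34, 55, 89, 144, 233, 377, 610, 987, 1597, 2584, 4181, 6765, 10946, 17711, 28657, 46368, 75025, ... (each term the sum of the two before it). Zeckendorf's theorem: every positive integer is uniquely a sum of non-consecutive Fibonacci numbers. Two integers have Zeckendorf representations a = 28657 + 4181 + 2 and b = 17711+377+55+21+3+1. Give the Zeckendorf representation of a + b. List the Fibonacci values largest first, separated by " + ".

46368 + 4181 + 377 + 55 + 21 + 5 + 1

The two numbers are 32840 and 18168, so their sum is 51008.
Repeatedly subtract the largest Fibonacci number that fits:
largest Fibonacci ≤ 51008 is 46368; 51008 − 46368 = 4640
largest Fibonacci ≤ 4640 is 4181; 4640 − 4181 = 459
largest Fibonacci ≤ 459 is 377; 459 − 377 = 82
largest Fibonacci ≤ 82 is 55; 82 − 55 = 27
largest Fibonacci ≤ 27 is 21; 27 − 21 = 6
largest Fibonacci ≤ 6 is 5; 6 − 5 = 1
largest Fibonacci ≤ 1 is 1; 1 − 1 = 0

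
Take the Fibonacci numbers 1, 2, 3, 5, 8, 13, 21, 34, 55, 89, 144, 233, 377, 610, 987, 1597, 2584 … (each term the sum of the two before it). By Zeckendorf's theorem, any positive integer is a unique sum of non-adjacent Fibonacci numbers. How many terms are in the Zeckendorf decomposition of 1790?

5

Greedy algorithm:
1790 − 1597 = 193
193 − 144 = 49
49 − 34 = 15
15 − 13 = 2
2 − 2 = 0
1790 = 1597 + 144 + 34 + 13 + 2, which has 5 terms.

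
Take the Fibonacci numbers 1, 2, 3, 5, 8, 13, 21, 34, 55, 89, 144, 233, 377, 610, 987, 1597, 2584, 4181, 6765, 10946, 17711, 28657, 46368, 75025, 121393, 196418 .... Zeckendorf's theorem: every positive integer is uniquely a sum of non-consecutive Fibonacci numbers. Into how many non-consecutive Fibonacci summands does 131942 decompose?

Greedily peel off the largest Fibonacci term at each step:
131942: greatest Fibonacci not exceeding it is 121393, leaving 10549
10549: greatest Fibonacci not exceeding it is 6765, leaving 3784
3784: greatest Fibonacci not exceeding it is 2584, leaving 1200
1200: greatest Fibonacci not exceeding it is 987, leaving 213
213: greatest Fibonacci not exceeding it is 144, leaving 69
69: greatest Fibonacci not exceeding it is 55, leaving 14
14: greatest Fibonacci not exceeding it is 13, leaving 1
1: greatest Fibonacci not exceeding it is 1, leaving 0
131942 = 121393 + 6765 + 2584 + 987 + 144 + 55 + 13 + 1, which has 8 terms.

8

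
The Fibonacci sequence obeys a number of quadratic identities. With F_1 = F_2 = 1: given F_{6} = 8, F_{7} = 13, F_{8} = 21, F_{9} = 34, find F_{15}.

610

By the addition formula F_{m+n} = F_m F_{n+1} + F_{m−1} F_n with m=9, n=6: F_{15} = 34·13 + 21·8 = 442 + 168 = 610.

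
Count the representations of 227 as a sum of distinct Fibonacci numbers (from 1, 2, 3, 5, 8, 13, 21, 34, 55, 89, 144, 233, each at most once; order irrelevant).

Each representation comes from the Zeckendorf form by replacing some F_k with F_{k−1} + F_{k−2} where possible.
227 = 144+55+21+5+2 = 144+55+13+8+5+2 = 144+34+21+13+8+5+2 = 89+55+34+21+13+8+5+2 — 4 representations.

4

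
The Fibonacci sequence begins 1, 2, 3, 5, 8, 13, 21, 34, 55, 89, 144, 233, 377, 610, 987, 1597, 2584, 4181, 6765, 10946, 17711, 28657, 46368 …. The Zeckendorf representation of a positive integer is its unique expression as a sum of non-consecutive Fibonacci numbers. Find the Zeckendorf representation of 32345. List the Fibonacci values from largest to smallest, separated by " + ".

28657 + 2584 + 987 + 89 + 21 + 5 + 2

Greedily peel off the largest Fibonacci term at each step:
32345: greatest Fibonacci not exceeding it is 28657, leaving 3688
3688: greatest Fibonacci not exceeding it is 2584, leaving 1104
1104: greatest Fibonacci not exceeding it is 987, leaving 117
117: greatest Fibonacci not exceeding it is 89, leaving 28
28: greatest Fibonacci not exceeding it is 21, leaving 7
7: greatest Fibonacci not exceeding it is 5, leaving 2
2: greatest Fibonacci not exceeding it is 2, leaving 0
So 32345 = 28657 + 2584 + 987 + 89 + 21 + 5 + 2, with no two terms consecutive in the sequence.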